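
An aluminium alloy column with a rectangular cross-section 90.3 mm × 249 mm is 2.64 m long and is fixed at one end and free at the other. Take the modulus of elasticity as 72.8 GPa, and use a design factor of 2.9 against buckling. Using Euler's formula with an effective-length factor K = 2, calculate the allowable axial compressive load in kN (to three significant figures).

P_allow = 136 kN

Buckling occurs about the weak axis: I_min = h·b³/12 = 249×90.3³/12 = 1.528×10^7 mm⁴ (b = 90.3 mm is the smaller dimension).
Effective length L_e = KL = 2×2.64 m = 5280 mm.
Euler critical load P_cr = π²EI/L_e² = π²×72800×1.528×10^7/5280² = 393800 N.
P_allow = P_cr/n = 393800/2.9 = 135800 N.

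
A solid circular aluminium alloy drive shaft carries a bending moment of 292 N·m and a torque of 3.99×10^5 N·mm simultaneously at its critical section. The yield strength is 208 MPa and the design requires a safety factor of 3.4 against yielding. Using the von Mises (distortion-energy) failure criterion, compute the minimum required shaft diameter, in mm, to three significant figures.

d = 42.2 mm

σ_allow = σ_y/n = 208/3.4 = 61.18 MPa.
For a solid shaft σ_b = 32M/(πd³) and τ = 16T/(πd³), so the von Mises stress is σ' = (16/πd³)·√(4M²+3T²).
√(4M²+3T²) = √(4×(292000)² + 3×(399000)²) = 904800 N·mm.
d³ = 16×904800/(π×61.18) = 75320 mm³.
d = 42.23 mm.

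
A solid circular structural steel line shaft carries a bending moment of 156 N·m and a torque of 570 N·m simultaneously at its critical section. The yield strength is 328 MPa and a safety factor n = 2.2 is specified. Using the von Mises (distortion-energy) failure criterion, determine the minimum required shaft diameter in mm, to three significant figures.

d = 32.8 mm

σ_allow = σ_y/n = 328/2.2 = 149.1 MPa.
For a solid shaft σ_b = 32M/(πd³) and τ = 16T/(πd³), so the von Mises stress is σ' = (16/πd³)·√(4M²+3T²).
√(4M²+3T²) = √(4×(156000)² + 3×(570000)²) = 1.035×10^6 N·mm.
d³ = 16×1.035×10^6/(π×149.1) = 35370 mm³.
d = 32.83 mm.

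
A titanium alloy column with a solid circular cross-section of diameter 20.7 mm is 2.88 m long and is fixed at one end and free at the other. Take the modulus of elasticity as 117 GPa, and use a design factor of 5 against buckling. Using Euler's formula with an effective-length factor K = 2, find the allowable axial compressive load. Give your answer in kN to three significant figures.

I = πd⁴/64 = π×20.7⁴/64 = 9013 mm⁴.
Effective length L_e = KL = 2×2.88 m = 5760 mm.
Euler critical load P_cr = π²EI/L_e² = π²×117000×9013/5760² = 313.7 N.
P_allow = P_cr/n = 313.7/5 = 62.74 N.

P_allow = 0.0627 kN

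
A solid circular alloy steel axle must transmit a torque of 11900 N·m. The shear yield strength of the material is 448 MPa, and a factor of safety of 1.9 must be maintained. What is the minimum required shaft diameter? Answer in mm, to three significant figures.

d = 63.6 mm

Allowable shear stress τ_allow = 448/1.9 = 235.8 MPa.
For a solid shaft τ = 16T/(πd³), so d³ = 16T/(π τ_allow) = 16×1.1900×10^7/(π×235.8) = 257000 mm³.
d = (257000)^(1/3) = 63.58 mm.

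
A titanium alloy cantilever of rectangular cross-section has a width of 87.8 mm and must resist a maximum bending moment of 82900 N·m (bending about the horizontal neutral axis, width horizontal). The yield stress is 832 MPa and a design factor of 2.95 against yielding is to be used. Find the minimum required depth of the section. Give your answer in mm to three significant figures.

h = 142 mm

σ_allow = 832/2.95 = 282.0 MPa.
For a rectangular section σ = 6M/(bh²), so h² = 6M/(b σ_allow) = 6×8.2900×10^7/(87.8×282.0) = 20090 mm².
h = 141.7 mm.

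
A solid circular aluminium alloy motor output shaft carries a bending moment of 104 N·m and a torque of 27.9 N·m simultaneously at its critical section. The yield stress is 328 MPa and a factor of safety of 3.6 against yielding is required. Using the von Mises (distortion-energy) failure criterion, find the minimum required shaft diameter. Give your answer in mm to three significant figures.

σ_allow = σ_y/n = 328/3.6 = 91.11 MPa.
For a solid shaft σ_b = 32M/(πd³) and τ = 16T/(πd³), so the von Mises stress is σ' = (16/πd³)·√(4M²+3T²).
√(4M²+3T²) = √(4×(104000)² + 3×(27900)²) = 213500 N·mm.
d³ = 16×213500/(π×91.11) = 11940 mm³.
d = 22.85 mm.

d = 22.9 mm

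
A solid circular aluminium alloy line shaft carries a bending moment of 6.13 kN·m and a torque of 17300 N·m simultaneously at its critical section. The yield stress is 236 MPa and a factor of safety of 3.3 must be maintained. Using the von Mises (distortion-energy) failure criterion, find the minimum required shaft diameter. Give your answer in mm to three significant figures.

σ_allow = σ_y/n = 236/3.3 = 71.52 MPa.
For a solid shaft σ_b = 32M/(πd³) and τ = 16T/(πd³), so the von Mises stress is σ' = (16/πd³)·√(4M²+3T²).
√(4M²+3T²) = √(4×(6.130×10^6)² + 3×(1.730×10^7)²) = 3.238×10^7 N·mm.
d³ = 16×3.238×10^7/(π×71.52) = 2.306×10^6 mm³.
d = 132.1 mm.

d = 132 mm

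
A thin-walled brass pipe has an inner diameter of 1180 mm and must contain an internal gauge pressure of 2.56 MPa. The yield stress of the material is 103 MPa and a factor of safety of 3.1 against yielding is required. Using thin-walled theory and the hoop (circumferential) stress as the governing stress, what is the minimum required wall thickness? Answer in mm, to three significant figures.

t = 45.5 mm

σ_allow = 103/3.1 = 33.23 MPa.
Hoop stress σ_h = pD/(2t), so t = pD/(2σ_allow) = 2.56×1180/(2×33.23) = 45.46 mm.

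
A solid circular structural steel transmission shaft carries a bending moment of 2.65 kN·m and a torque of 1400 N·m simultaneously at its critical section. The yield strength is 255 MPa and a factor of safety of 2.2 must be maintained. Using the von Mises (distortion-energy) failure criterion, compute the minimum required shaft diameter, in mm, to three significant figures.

σ_allow = σ_y/n = 255/2.2 = 115.9 MPa.
For a solid shaft σ_b = 32M/(πd³) and τ = 16T/(πd³), so the von Mises stress is σ' = (16/πd³)·√(4M²+3T²).
√(4M²+3T²) = √(4×(2.650×10^6)² + 3×(1.400×10^6)²) = 5.828×10^6 N·mm.
d³ = 16×5.828×10^6/(π×115.9) = 256100 mm³.
d = 63.50 mm.

d = 63.5 mm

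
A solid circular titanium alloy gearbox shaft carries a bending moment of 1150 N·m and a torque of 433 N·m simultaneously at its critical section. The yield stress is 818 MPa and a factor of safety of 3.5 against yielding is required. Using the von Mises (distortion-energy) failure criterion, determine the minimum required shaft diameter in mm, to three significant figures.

d = 37.5 mm

σ_allow = σ_y/n = 818/3.5 = 233.7 MPa.
For a solid shaft σ_b = 32M/(πd³) and τ = 16T/(πd³), so the von Mises stress is σ' = (16/πd³)·√(4M²+3T²).
√(4M²+3T²) = √(4×(1.150×10^6)² + 3×(433000)²) = 2.419×10^6 N·mm.
d³ = 16×2.419×10^6/(π×233.7) = 52720 mm³.
d = 37.50 mm.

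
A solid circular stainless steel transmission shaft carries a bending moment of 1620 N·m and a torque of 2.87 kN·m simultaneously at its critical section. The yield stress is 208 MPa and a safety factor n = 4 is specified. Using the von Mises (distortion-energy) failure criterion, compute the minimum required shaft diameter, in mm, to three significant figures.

d = 83.5 mm

σ_allow = σ_y/n = 208/4 = 52.00 MPa.
For a solid shaft σ_b = 32M/(πd³) and τ = 16T/(πd³), so the von Mises stress is σ' = (16/πd³)·√(4M²+3T²).
√(4M²+3T²) = √(4×(1.620×10^6)² + 3×(2.870×10^6)²) = 5.934×10^6 N·mm.
d³ = 16×5.934×10^6/(π×52.00) = 581200 mm³.
d = 83.45 mm.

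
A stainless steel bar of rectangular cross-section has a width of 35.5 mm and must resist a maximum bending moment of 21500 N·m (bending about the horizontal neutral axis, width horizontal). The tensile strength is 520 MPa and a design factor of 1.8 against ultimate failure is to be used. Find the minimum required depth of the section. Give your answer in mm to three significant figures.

h = 112 mm

σ_allow = 520/1.8 = 288.9 MPa.
For a rectangular section σ = 6M/(bh²), so h² = 6M/(b σ_allow) = 6×2.1500×10^7/(35.5×288.9) = 12580 mm².
h = 112.2 mm.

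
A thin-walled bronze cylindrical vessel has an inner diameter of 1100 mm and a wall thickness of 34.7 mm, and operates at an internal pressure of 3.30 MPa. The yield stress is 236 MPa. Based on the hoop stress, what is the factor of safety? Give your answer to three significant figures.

n = 4.51

σ_h = pD/(2t) = 3.30×1100/(2×34.7) = 52.31 MPa.
n = 236/52.31 = 4.512.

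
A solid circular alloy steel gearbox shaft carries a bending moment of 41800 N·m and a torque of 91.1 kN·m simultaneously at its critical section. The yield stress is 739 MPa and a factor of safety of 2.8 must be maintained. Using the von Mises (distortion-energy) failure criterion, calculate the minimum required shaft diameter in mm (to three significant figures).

d = 151 mm

σ_allow = σ_y/n = 739/2.8 = 263.9 MPa.
For a solid shaft σ_b = 32M/(πd³) and τ = 16T/(πd³), so the von Mises stress is σ' = (16/πd³)·√(4M²+3T²).
√(4M²+3T²) = √(4×(4.180×10^7)² + 3×(9.110×10^7)²) = 1.786×10^8 N·mm.
d³ = 16×1.786×10^8/(π×263.9) = 3.446×10^6 mm³.
d = 151.0 mm.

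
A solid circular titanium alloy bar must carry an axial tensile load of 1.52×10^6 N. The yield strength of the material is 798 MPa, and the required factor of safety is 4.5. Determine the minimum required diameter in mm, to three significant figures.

d = 104 mm

Allowable stress σ_allow = 798/4.5 = 177.3 MPa.
Required area A = F/σ_allow = 1520000/177.3 = 8571 mm².
A = πd²/4 → d = √(4A/π) = 104.5 mm.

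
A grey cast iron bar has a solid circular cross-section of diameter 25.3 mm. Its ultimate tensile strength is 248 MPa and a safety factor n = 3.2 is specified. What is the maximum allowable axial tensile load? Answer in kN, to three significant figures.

σ_allow = 248/3.2 = 77.50 MPa.
A = πd²/4 = π×25.3²/4 = 502.7 mm².
F_allow = σ_allow × A = 77.50×502.7 = 38960 N.

F_allow = 39.0 kN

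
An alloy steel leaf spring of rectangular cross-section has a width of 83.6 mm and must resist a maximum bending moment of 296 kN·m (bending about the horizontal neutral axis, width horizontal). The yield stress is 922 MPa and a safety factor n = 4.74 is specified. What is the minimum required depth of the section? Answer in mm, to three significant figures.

σ_allow = 922/4.74 = 194.5 MPa.
For a rectangular section σ = 6M/(bh²), so h² = 6M/(b σ_allow) = 6×2.9600×10^8/(83.6×194.5) = 109200 mm².
h = 330.5 mm.

h = 330 mm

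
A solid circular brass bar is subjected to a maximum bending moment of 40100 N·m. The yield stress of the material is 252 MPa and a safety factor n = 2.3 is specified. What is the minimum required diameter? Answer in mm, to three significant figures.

σ_allow = 252/2.3 = 109.6 MPa.
For a solid circular section σ = 32M/(πd³), so d³ = 32M/(π σ_allow) = 32×4.0100×10^7/(π×109.6) = 3.728×10^6 mm³.
d = 155.1 mm.

d = 155 mm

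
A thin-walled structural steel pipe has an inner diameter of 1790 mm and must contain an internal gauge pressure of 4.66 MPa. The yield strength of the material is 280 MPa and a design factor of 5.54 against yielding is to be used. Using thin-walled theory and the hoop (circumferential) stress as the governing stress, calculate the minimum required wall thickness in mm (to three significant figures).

σ_allow = 280/5.54 = 50.54 MPa.
Hoop stress σ_h = pD/(2t), so t = pD/(2σ_allow) = 4.66×1790/(2×50.54) = 82.52 mm.

t = 82.5 mm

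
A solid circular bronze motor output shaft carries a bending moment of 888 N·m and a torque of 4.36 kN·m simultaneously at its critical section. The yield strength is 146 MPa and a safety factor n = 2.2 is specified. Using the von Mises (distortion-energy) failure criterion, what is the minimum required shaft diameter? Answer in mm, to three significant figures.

σ_allow = σ_y/n = 146/2.2 = 66.36 MPa.
For a solid shaft σ_b = 32M/(πd³) and τ = 16T/(πd³), so the von Mises stress is σ' = (16/πd³)·√(4M²+3T²).
√(4M²+3T²) = √(4×(888000)² + 3×(4.360×10^6)²) = 7.758×10^6 N·mm.
d³ = 16×7.758×10^6/(π×66.36) = 595400 mm³.
d = 84.13 mm.

d = 84.1 mm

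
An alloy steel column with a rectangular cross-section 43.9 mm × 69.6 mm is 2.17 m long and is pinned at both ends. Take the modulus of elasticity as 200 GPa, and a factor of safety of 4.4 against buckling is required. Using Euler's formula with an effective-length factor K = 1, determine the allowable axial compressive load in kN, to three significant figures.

P_allow = 46.7 kN

Buckling occurs about the weak axis: I_min = h·b³/12 = 69.6×43.9³/12 = 490700 mm⁴ (b = 43.9 mm is the smaller dimension).
Effective length L_e = KL = 1×2.17 m = 2170 mm.
Euler critical load P_cr = π²EI/L_e² = π²×200000×490700/2170² = 205700 N.
P_allow = P_cr/n = 205700/4.4 = 46750 N.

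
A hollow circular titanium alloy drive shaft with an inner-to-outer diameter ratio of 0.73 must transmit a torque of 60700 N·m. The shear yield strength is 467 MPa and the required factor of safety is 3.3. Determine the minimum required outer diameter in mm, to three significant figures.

d_o = 145 mm

τ_allow = 467/3.3 = 141.5 MPa.
For a hollow shaft τ = 16T/[πd_o³(1−k⁴)] with k = 0.73, so 1−k⁴ = 0.7160.
d_o³ = 16T/[π τ_allow (1−k⁴)] = 16×6.0700×10^7/(π×141.5×0.7160) = 3.051×10^6 mm³.
d_o = 145.0 mm.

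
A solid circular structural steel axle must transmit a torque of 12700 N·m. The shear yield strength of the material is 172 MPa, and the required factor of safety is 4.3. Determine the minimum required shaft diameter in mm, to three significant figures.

d = 117 mm

Allowable shear stress τ_allow = 172/4.3 = 40.00 MPa.
For a solid shaft τ = 16T/(πd³), so d³ = 16T/(π τ_allow) = 16×1.2700×10^7/(π×40.00) = 1.617×10^6 mm³.
d = (1.617×10^6)^(1/3) = 117.4 mm.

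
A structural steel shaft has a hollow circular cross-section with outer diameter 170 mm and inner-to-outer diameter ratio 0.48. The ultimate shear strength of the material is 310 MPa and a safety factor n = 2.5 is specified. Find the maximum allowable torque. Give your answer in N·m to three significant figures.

T_allow = 1.13×10^5 N·m

τ_allow = 310/2.5 = 124.0 MPa.
For a hollow shaft T_allow = τ_allow·πd_o³(1−k⁴)/16 with 1−k⁴ = 0.9469, so πd_o³(1−k⁴)/16 = 913500 mm³.
T_allow = 124.0×913500 = 1.133×10^8 N·mm = 113300 N·m.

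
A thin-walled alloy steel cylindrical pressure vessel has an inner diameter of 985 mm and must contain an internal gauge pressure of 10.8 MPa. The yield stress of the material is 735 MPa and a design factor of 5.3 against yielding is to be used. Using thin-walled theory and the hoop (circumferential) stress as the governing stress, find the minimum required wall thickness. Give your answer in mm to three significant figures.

t = 38.4 mm

σ_allow = 735/5.3 = 138.7 MPa.
Hoop stress σ_h = pD/(2t), so t = pD/(2σ_allow) = 10.8×985/(2×138.7) = 38.35 mm.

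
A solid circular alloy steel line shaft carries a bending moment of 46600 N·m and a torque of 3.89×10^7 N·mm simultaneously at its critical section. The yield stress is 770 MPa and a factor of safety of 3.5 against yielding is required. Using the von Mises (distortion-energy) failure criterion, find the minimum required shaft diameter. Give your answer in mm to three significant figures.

σ_allow = σ_y/n = 770/3.5 = 220.0 MPa.
For a solid shaft σ_b = 32M/(πd³) and τ = 16T/(πd³), so the von Mises stress is σ' = (16/πd³)·√(4M²+3T²).
√(4M²+3T²) = √(4×(4.660×10^7)² + 3×(3.890×10^7)²) = 1.150×10^8 N·mm.
d³ = 16×1.150×10^8/(π×220.0) = 2.662×10^6 mm³.
d = 138.6 mm.

d = 139 mm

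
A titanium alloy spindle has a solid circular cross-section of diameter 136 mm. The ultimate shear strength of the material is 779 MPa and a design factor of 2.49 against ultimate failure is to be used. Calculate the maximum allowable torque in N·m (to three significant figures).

T_allow = 1.55×10^5 N·m

τ_allow = 779/2.49 = 312.9 MPa.
For a solid shaft T_allow = τ_allow·πd³/16; πd³/16 = π×136³/16 = 493900 mm³.
T_allow = 312.9×493900 = 1.545×10^8 N·mm = 154500 N·m.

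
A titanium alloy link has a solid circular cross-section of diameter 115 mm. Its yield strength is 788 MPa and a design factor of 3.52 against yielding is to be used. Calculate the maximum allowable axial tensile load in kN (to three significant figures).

σ_allow = 788/3.52 = 223.9 MPa.
A = πd²/4 = π×115²/4 = 10390 mm².
F_allow = σ_allow × A = 223.9×10390 = 2.325×10^6 N.

F_allow = 2330 kN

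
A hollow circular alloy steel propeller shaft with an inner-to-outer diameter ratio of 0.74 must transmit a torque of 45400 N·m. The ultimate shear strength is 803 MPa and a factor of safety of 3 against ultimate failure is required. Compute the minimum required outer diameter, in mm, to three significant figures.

τ_allow = 803/3 = 267.7 MPa.
For a hollow shaft τ = 16T/[πd_o³(1−k⁴)] with k = 0.74, so 1−k⁴ = 0.7001.
d_o³ = 16T/[π τ_allow (1−k⁴)] = 16×4.5400×10^7/(π×267.7×0.7001) = 1.234×10^6 mm³.
d_o = 107.3 mm.

d_o = 107 mm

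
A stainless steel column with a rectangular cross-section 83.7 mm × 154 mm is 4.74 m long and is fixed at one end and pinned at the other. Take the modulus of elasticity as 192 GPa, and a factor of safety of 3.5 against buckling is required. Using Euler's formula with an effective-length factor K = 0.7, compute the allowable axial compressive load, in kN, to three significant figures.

P_allow = 370 kN

Buckling occurs about the weak axis: I_min = h·b³/12 = 154×83.7³/12 = 7.525×10^6 mm⁴ (b = 83.7 mm is the smaller dimension).
Effective length L_e = KL = 0.7×4.74 m = 3318 mm.
Euler critical load P_cr = π²EI/L_e² = π²×192000×7.525×10^6/3318² = 1.295×10^6 N.
P_allow = P_cr/n = 1.295×10^6/3.5 = 370100 N.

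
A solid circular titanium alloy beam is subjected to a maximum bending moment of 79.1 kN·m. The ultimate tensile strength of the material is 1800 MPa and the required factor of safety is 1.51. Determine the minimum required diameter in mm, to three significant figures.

d = 87.8 mm

σ_allow = 1800/1.51 = 1192 MPa.
For a solid circular section σ = 32M/(πd³), so d³ = 32M/(π σ_allow) = 32×7.9100×10^7/(π×1192) = 675900 mm³.
d = 87.76 mm.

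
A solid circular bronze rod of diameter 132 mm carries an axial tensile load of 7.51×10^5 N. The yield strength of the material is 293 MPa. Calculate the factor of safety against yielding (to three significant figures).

A = πd²/4 = 13680 mm².
σ = F/A = 751000/13680 = 54.88 MPa.
n = 293/54.88 = 5.339.

n = 5.34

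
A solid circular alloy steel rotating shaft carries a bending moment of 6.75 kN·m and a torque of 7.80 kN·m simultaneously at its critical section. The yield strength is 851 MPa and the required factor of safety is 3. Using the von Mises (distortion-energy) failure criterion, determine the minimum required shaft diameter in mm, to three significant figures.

σ_allow = σ_y/n = 851/3 = 283.7 MPa.
For a solid shaft σ_b = 32M/(πd³) and τ = 16T/(πd³), so the von Mises stress is σ' = (16/πd³)·√(4M²+3T²).
√(4M²+3T²) = √(4×(6.750×10^6)² + 3×(7.800×10^6)²) = 1.910×10^7 N·mm.
d³ = 16×1.910×10^7/(π×283.7) = 342900 mm³.
d = 69.99 mm.

d = 70.0 mm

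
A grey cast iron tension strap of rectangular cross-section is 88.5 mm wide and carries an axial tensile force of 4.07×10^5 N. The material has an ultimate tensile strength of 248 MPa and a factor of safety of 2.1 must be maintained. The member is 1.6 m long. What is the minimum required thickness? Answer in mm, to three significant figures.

σ_allow = 248/2.1 = 118.1 MPa.
Required area A = F/σ_allow = 407000/118.1 = 3446 mm².
t = A/w = 3446/88.5 = 38.94 mm.

t = 38.9 mm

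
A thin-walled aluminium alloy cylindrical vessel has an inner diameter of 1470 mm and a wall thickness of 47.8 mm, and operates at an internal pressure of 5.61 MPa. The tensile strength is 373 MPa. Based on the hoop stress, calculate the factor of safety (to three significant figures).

σ_h = pD/(2t) = 5.61×1470/(2×47.8) = 86.26 MPa.
n = 373/86.26 = 4.324.

n = 4.32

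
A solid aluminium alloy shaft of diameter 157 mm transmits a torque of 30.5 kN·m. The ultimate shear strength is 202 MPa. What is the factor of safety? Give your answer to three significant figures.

τ = 16T/(πd³) = 16×3.0500×10^7/(π×157³) = 40.14 MPa.
n = τ_limit/τ = 202/40.14 = 5.032.

n = 5.03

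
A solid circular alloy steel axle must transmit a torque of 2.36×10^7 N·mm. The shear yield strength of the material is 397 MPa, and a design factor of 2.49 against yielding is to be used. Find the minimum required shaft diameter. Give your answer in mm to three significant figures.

Allowable shear stress τ_allow = 397/2.49 = 159.4 MPa.
For a solid shaft τ = 16T/(πd³), so d³ = 16T/(π τ_allow) = 16×2.3600×10^7/(π×159.4) = 753900 mm³.
d = (753900)^(1/3) = 91.01 mm.

d = 91.0 mm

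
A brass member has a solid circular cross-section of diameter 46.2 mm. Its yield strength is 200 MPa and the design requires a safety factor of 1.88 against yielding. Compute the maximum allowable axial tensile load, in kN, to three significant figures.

F_allow = 178 kN

σ_allow = 200/1.88 = 106.4 MPa.
A = πd²/4 = π×46.2²/4 = 1676 mm².
F_allow = σ_allow × A = 106.4×1676 = 178300 N.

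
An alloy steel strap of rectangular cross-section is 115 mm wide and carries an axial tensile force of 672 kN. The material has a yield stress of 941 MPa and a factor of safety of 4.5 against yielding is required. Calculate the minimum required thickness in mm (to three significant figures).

t = 27.9 mm

σ_allow = 941/4.5 = 209.1 MPa.
Required area A = F/σ_allow = 672000/209.1 = 3214 mm².
t = A/w = 3214/115 = 27.94 mm.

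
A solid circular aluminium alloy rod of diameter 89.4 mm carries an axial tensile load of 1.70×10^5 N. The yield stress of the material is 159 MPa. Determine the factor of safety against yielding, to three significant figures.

n = 5.87

A = πd²/4 = 6277 mm².
σ = F/A = 170000/6277 = 27.08 MPa.
n = 159/27.08 = 5.871.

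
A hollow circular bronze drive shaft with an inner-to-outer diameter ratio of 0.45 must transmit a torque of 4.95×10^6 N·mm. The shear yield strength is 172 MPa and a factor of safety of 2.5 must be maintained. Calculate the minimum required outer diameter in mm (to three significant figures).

d_o = 72.6 mm

τ_allow = 172/2.5 = 68.80 MPa.
For a hollow shaft τ = 16T/[πd_o³(1−k⁴)] with k = 0.45, so 1−k⁴ = 0.9590.
d_o³ = 16T/[π τ_allow (1−k⁴)] = 16×4950000/(π×68.80×0.9590) = 382100 mm³.
d_o = 72.56 mm.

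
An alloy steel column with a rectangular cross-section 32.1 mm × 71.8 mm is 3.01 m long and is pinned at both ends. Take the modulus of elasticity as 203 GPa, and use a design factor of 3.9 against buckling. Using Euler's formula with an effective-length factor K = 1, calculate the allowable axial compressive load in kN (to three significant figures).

Buckling occurs about the weak axis: I_min = h·b³/12 = 71.8×32.1³/12 = 197900 mm⁴ (b = 32.1 mm is the smaller dimension).
Effective length L_e = KL = 1×3.01 m = 3010 mm.
Euler critical load P_cr = π²EI/L_e² = π²×203000×197900/3010² = 43760 N.
P_allow = P_cr/n = 43760/3.9 = 11220 N.

P_allow = 11.2 kN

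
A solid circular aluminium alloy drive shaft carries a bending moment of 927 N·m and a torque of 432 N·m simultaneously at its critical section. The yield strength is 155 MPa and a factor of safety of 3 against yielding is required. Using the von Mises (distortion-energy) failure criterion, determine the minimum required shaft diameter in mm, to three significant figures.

σ_allow = σ_y/n = 155/3 = 51.67 MPa.
For a solid shaft σ_b = 32M/(πd³) and τ = 16T/(πd³), so the von Mises stress is σ' = (16/πd³)·√(4M²+3T²).
√(4M²+3T²) = √(4×(927000)² + 3×(432000)²) = 1.999×10^6 N·mm.
d³ = 16×1.999×10^6/(π×51.67) = 197100 mm³.
d = 58.19 mm.

d = 58.2 mm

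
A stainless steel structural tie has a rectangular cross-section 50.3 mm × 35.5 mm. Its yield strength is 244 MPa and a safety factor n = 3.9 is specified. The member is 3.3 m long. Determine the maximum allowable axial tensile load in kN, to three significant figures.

F_allow = 112 kN

σ_allow = 244/3.9 = 62.56 MPa.
A = 50.3×35.5 = 1786 mm².
F_allow = σ_allow × A = 62.56×1786 = 111700 N.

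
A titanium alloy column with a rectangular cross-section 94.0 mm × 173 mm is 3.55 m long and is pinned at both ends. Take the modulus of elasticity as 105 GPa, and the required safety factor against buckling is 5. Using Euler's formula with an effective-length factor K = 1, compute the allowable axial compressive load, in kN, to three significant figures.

Buckling occurs about the weak axis: I_min = h·b³/12 = 173×94.0³/12 = 1.197×10^7 mm⁴ (b = 94.0 mm is the smaller dimension).
Effective length L_e = KL = 1×3.55 m = 3550 mm.
Euler critical load P_cr = π²EI/L_e² = π²×105000×1.197×10^7/3550² = 984600 N.
P_allow = P_cr/n = 984600/5 = 196900 N.

P_allow = 197 kN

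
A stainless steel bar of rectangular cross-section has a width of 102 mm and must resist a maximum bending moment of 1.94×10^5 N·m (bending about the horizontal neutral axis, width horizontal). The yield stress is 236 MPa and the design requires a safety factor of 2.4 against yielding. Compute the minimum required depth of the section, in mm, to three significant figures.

σ_allow = 236/2.4 = 98.33 MPa.
For a rectangular section σ = 6M/(bh²), so h² = 6M/(b σ_allow) = 6×1.9400×10^8/(102×98.33) = 116100 mm².
h = 340.7 mm.

h = 341 mm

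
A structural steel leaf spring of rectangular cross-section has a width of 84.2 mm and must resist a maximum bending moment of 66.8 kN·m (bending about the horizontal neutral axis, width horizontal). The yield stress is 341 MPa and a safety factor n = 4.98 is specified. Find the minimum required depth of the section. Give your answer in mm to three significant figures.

σ_allow = 341/4.98 = 68.47 MPa.
For a rectangular section σ = 6M/(bh²), so h² = 6M/(b σ_allow) = 6×6.6800×10^7/(84.2×68.47) = 69520 mm².
h = 263.7 mm.

h = 264 mm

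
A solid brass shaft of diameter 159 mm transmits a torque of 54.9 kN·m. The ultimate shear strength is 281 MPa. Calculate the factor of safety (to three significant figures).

n = 4.04

τ = 16T/(πd³) = 16×5.4900×10^7/(π×159³) = 69.56 MPa.
n = τ_limit/τ = 281/69.56 = 4.040.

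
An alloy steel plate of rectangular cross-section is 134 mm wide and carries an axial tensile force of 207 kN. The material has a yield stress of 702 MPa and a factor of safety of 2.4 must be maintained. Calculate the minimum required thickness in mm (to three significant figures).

t = 5.28 mm

σ_allow = 702/2.4 = 292.5 MPa.
Required area A = F/σ_allow = 207000/292.5 = 707.7 mm².
t = A/w = 707.7/134 = 5.281 mm.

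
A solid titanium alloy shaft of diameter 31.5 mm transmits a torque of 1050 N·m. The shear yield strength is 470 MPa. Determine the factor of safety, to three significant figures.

τ = 16T/(πd³) = 16×1050000/(π×31.5³) = 171.1 MPa.
n = τ_limit/τ = 470/171.1 = 2.747.

n = 2.75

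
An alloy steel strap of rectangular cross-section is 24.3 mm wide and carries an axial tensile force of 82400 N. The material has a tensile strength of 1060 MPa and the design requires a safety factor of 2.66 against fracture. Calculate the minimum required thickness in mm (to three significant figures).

σ_allow = 1060/2.66 = 398.5 MPa.
Required area A = F/σ_allow = 82400/398.5 = 206.8 mm².
t = A/w = 206.8/24.3 = 8.509 mm.

t = 8.51 mm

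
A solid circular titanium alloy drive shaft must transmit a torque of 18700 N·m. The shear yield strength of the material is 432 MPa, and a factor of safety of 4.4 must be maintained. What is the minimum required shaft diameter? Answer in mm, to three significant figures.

Allowable shear stress τ_allow = 432/4.4 = 98.18 MPa.
For a solid shaft τ = 16T/(πd³), so d³ = 16T/(π τ_allow) = 16×1.8700×10^7/(π×98.18) = 970000 mm³.
d = (970000)^(1/3) = 98.99 mm.

d = 99.0 mm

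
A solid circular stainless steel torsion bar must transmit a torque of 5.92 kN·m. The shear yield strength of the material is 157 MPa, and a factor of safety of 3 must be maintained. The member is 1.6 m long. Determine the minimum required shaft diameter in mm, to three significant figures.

d = 83.2 mm

Allowable shear stress τ_allow = 157/3 = 52.33 MPa.
For a solid shaft τ = 16T/(πd³), so d³ = 16T/(π τ_allow) = 16×5920000/(π×52.33) = 576100 mm³.
d = (576100)^(1/3) = 83.21 mm.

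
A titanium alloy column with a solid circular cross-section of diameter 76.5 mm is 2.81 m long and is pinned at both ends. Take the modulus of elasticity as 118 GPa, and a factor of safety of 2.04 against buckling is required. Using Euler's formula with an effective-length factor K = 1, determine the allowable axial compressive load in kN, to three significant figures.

I = πd⁴/64 = π×76.5⁴/64 = 1.681×10^6 mm⁴.
Effective length L_e = KL = 1×2.81 m = 2810 mm.
Euler critical load P_cr = π²EI/L_e² = π²×118000×1.681×10^6/2810² = 248000 N.
P_allow = P_cr/n = 248000/2.04 = 121500 N.

P_allow = 122 kN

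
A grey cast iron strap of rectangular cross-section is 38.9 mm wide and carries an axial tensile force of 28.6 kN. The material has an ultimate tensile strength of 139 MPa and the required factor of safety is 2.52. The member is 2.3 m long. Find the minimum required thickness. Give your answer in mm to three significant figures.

t = 13.3 mm

σ_allow = 139/2.52 = 55.16 MPa.
Required area A = F/σ_allow = 28600/55.16 = 518.5 mm².
t = A/w = 518.5/38.9 = 13.33 mm.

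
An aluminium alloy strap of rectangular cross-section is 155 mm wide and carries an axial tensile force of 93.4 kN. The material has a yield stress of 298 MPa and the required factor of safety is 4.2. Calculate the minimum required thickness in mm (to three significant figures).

σ_allow = 298/4.2 = 70.95 MPa.
Required area A = F/σ_allow = 93400/70.95 = 1316 mm².
t = A/w = 1316/155 = 8.493 mm.

t = 8.49 mm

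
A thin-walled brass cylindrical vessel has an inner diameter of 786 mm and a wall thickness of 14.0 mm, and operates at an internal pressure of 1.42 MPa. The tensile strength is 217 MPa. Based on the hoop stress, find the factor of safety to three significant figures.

σ_h = pD/(2t) = 1.42×786/(2×14.0) = 39.86 MPa.
n = 217/39.86 = 5.444.

n = 5.44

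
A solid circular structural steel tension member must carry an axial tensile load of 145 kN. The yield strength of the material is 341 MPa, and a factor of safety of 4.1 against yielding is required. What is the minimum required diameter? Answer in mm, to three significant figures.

d = 47.1 mm

Allowable stress σ_allow = 341/4.1 = 83.17 MPa.
Required area A = F/σ_allow = 145000/83.17 = 1743 mm².
A = πd²/4 → d = √(4A/π) = 47.11 mm.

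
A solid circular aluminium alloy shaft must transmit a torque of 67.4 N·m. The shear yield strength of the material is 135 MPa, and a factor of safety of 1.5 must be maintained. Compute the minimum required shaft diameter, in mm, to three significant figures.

Allowable shear stress τ_allow = 135/1.5 = 90.00 MPa.
For a solid shaft τ = 16T/(πd³), so d³ = 16T/(π τ_allow) = 16×67400/(π×90.00) = 3814 mm³.
d = (3814)^(1/3) = 15.62 mm.

d = 15.6 mm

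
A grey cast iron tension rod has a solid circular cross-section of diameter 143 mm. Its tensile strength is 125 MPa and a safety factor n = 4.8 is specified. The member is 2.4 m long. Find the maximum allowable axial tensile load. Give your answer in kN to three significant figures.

σ_allow = 125/4.8 = 26.04 MPa.
A = πd²/4 = π×143²/4 = 16060 mm².
F_allow = σ_allow × A = 26.04×16060 = 418200 N.

F_allow = 418 kN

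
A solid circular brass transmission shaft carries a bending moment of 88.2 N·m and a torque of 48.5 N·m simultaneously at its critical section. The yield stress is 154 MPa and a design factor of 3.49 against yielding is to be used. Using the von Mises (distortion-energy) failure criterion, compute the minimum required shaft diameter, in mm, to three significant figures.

d = 28.3 mm

σ_allow = σ_y/n = 154/3.49 = 44.13 MPa.
For a solid shaft σ_b = 32M/(πd³) and τ = 16T/(πd³), so the von Mises stress is σ' = (16/πd³)·√(4M²+3T²).
√(4M²+3T²) = √(4×(88200)² + 3×(48500)²) = 195400 N·mm.
d³ = 16×195400/(π×44.13) = 22550 mm³.
d = 28.25 mm.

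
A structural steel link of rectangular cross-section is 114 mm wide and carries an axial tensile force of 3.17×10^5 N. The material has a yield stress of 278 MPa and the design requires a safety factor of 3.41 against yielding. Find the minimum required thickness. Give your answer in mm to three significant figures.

σ_allow = 278/3.41 = 81.52 MPa.
Required area A = F/σ_allow = 317000/81.52 = 3888 mm².
t = A/w = 3888/114 = 34.11 mm.

t = 34.1 mm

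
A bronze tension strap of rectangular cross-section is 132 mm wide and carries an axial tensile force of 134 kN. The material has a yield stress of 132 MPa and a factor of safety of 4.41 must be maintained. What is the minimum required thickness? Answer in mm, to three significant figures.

σ_allow = 132/4.41 = 29.93 MPa.
Required area A = F/σ_allow = 134000/29.93 = 4477 mm².
t = A/w = 4477/132 = 33.92 mm.

t = 33.9 mm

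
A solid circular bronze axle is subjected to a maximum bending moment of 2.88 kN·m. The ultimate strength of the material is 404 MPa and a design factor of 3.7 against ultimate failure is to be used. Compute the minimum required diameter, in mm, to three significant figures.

d = 64.5 mm

σ_allow = 404/3.7 = 109.2 MPa.
For a solid circular section σ = 32M/(πd³), so d³ = 32M/(π σ_allow) = 32×2880000/(π×109.2) = 268700 mm³.
d = 64.53 mm.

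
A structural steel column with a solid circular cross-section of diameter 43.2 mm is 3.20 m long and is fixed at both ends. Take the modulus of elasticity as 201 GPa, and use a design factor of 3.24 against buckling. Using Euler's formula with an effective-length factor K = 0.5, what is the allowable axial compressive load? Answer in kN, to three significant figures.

P_allow = 40.9 kN

I = πd⁴/64 = π×43.2⁴/64 = 171000 mm⁴.
Effective length L_e = KL = 0.5×3.20 m = 1600 mm.
Euler critical load P_cr = π²EI/L_e² = π²×201000×171000/1600² = 132500 N.
P_allow = P_cr/n = 132500/3.24 = 40890 N.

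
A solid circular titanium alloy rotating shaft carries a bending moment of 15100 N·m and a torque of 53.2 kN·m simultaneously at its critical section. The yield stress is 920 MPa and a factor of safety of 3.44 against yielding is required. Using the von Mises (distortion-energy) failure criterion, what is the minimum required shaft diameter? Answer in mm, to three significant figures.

d = 123 mm

σ_allow = σ_y/n = 920/3.44 = 267.4 MPa.
For a solid shaft σ_b = 32M/(πd³) and τ = 16T/(πd³), so the von Mises stress is σ' = (16/πd³)·√(4M²+3T²).
√(4M²+3T²) = √(4×(1.510×10^7)² + 3×(5.320×10^7)²) = 9.697×10^7 N·mm.
d³ = 16×9.697×10^7/(π×267.4) = 1.847×10^6 mm³.
d = 122.7 mm.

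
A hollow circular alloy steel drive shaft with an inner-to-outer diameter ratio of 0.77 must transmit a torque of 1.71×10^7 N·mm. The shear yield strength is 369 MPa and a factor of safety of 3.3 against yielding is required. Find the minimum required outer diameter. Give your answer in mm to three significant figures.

τ_allow = 369/3.3 = 111.8 MPa.
For a hollow shaft τ = 16T/[πd_o³(1−k⁴)] with k = 0.77, so 1−k⁴ = 0.6485.
d_o³ = 16T/[π τ_allow (1−k⁴)] = 16×1.7100×10^7/(π×111.8×0.6485) = 1.201×10^6 mm³.
d_o = 106.3 mm.

d_o = 106 mm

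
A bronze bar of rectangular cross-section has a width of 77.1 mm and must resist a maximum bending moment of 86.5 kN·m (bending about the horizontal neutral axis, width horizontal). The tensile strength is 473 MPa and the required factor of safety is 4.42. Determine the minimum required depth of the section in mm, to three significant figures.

σ_allow = 473/4.42 = 107.0 MPa.
For a rectangular section σ = 6M/(bh²), so h² = 6M/(b σ_allow) = 6×8.6500×10^7/(77.1×107.0) = 62900 mm².
h = 250.8 mm.

h = 251 mm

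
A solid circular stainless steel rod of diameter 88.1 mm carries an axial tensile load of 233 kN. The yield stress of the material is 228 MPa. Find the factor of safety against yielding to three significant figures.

A = πd²/4 = 6096 mm².
σ = F/A = 233000/6096 = 38.22 MPa.
n = 228/38.22 = 5.965.

n = 5.97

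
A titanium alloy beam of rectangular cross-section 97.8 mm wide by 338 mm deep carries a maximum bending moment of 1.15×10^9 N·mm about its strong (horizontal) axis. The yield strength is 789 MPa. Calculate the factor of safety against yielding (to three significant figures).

n = 1.28

Section modulus S = bh²/6 = 97.8×338²/6 = 1.862×10^6 mm³.
σ = M/S = 1.1500×10^9/1.862×10^6 = 617.6 MPa.
n = 789/617.6 = 1.278.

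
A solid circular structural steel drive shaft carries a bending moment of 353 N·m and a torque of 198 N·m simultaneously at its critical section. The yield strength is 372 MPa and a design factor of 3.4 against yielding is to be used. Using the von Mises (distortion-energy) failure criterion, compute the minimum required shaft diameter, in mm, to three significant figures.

d = 33.2 mm

σ_allow = σ_y/n = 372/3.4 = 109.4 MPa.
For a solid shaft σ_b = 32M/(πd³) and τ = 16T/(πd³), so the von Mises stress is σ' = (16/πd³)·√(4M²+3T²).
√(4M²+3T²) = √(4×(353000)² + 3×(198000)²) = 784900 N·mm.
d³ = 16×784900/(π×109.4) = 36540 mm³.
d = 33.18 mm.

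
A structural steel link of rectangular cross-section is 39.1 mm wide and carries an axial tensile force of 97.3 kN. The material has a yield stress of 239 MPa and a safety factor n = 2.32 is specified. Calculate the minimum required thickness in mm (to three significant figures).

t = 24.2 mm

σ_allow = 239/2.32 = 103.0 MPa.
Required area A = F/σ_allow = 97300/103.0 = 944.5 mm².
t = A/w = 944.5/39.1 = 24.16 mm.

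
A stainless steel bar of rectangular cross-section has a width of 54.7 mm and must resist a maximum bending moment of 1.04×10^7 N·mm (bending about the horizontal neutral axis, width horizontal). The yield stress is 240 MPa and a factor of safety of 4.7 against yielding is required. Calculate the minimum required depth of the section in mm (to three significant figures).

σ_allow = 240/4.7 = 51.06 MPa.
For a rectangular section σ = 6M/(bh²), so h² = 6M/(b σ_allow) = 6×1.0400×10^7/(54.7×51.06) = 22340 mm².
h = 149.5 mm.

h = 149 mm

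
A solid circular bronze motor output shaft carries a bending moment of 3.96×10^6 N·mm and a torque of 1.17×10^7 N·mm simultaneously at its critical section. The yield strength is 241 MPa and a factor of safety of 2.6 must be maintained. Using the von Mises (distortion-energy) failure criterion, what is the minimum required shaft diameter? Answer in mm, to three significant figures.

σ_allow = σ_y/n = 241/2.6 = 92.69 MPa.
For a solid shaft σ_b = 32M/(πd³) and τ = 16T/(πd³), so the von Mises stress is σ' = (16/πd³)·√(4M²+3T²).
√(4M²+3T²) = √(4×(3.960×10^6)² + 3×(1.170×10^7)²) = 2.176×10^7 N·mm.
d³ = 16×2.176×10^7/(π×92.69) = 1.195×10^6 mm³.
d = 106.1 mm.

d = 106 mm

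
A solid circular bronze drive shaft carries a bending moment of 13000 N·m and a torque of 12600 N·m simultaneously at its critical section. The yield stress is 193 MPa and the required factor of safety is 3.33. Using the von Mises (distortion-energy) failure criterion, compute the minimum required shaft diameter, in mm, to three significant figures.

d = 144 mm

σ_allow = σ_y/n = 193/3.33 = 57.96 MPa.
For a solid shaft σ_b = 32M/(πd³) and τ = 16T/(πd³), so the von Mises stress is σ' = (16/πd³)·√(4M²+3T²).
√(4M²+3T²) = √(4×(1.300×10^7)² + 3×(1.260×10^7)²) = 3.395×10^7 N·mm.
d³ = 16×3.395×10^7/(π×57.96) = 2.983×10^6 mm³.
d = 144.0 mm.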